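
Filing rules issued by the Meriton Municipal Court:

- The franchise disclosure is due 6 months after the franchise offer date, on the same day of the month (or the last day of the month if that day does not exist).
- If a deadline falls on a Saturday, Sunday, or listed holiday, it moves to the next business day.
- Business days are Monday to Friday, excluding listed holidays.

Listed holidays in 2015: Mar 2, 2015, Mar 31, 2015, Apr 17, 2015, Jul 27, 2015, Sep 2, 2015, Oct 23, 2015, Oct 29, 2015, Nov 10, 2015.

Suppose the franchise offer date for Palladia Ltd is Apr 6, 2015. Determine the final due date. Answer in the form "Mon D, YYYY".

Oct 6, 2015

6 months after Apr 6, 2015, on the same day of the month, is Oct 6, 2015.
Oct 6, 2015 is a Tuesday and not a listed holiday, so it stands.
Deadline: Oct 6, 2015.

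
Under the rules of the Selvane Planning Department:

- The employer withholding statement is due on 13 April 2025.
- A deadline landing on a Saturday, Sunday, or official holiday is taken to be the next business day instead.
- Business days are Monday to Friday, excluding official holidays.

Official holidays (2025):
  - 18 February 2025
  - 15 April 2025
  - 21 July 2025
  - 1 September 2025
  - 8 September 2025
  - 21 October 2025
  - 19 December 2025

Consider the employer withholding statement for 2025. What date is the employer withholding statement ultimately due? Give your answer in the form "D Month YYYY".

Start from the fixed due date, 13 April 2025.
13 April 2025 is a Sunday; the next business day is 14 April 2025 (Monday).
So the filing is due 14 April 2025.

14 April 2025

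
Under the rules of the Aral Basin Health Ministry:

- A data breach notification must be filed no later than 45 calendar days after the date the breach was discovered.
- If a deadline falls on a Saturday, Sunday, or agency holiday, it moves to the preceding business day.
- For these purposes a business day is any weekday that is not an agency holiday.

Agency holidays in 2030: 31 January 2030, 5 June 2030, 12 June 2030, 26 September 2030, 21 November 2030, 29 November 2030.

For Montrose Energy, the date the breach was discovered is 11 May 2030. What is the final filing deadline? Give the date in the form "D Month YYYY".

25 June 2030

45 calendar days after 11 May 2030 is 25 June 2030.
Since 25 June 2030 is a Tuesday and not a holiday, the date is unchanged.
So the filing is due 25 June 2030.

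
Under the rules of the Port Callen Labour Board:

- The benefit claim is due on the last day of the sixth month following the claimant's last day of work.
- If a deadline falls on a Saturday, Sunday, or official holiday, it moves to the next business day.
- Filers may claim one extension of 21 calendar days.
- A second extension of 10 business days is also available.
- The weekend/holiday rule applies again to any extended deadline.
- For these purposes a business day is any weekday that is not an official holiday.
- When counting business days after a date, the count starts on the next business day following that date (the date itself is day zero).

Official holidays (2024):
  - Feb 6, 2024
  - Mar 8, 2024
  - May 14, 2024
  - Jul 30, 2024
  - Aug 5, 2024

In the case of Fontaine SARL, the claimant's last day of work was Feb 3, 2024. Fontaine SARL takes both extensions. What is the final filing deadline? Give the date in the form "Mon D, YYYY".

Oct 7, 2024

The sixth month after Feb 3, 2024 is August 2024, whose last day is Aug 31, 2024.
Aug 31, 2024 falls on a Saturday. Rolling to the next business day gives Sep 2, 2024, a Monday.
Applying the 21-calendar-day extension: Sep 2, 2024 + 21 days = Sep 23, 2024.
Since Sep 23, 2024 is a Monday and not a holiday, the date is unchanged.
Counting 10 further business days from Sep 23, 2024 reaches Oct 7, 2024.
Oct 7, 2024 is a Monday and not a listed holiday, so it stands.
Deadline: Oct 7, 2024.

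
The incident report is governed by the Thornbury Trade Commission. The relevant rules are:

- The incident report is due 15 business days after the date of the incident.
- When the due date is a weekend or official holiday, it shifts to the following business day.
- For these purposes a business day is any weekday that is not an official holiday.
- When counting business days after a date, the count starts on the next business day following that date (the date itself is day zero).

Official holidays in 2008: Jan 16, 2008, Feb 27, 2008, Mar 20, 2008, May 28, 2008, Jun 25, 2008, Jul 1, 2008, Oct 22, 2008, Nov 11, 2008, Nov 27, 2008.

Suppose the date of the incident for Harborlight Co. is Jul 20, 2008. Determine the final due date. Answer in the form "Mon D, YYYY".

Aug 8, 2008

Starting the day after Jul 20, 2008 and counting 15 business days lands on Aug 8, 2008.
Aug 8, 2008 falls on a Friday, which is a business day, so no adjustment is needed.
Deadline: Aug 8, 2008.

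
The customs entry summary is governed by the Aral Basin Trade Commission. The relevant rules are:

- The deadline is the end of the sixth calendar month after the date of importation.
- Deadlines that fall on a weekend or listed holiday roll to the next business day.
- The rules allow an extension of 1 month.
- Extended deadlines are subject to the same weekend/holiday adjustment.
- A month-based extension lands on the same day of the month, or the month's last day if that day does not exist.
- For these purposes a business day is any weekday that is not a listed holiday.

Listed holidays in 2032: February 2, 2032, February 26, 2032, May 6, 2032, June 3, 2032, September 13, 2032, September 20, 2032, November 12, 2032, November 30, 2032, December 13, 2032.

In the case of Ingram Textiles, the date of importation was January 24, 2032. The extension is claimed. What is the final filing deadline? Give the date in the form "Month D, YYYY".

6 months after January 24, 2032 falls in July 2032; the last day of that month is July 31, 2032.
July 31, 2032 falls on a Saturday. Rolling to the next business day gives August 2, 2032, a Monday.
Add 1 month to August 2, 2032: September 2, 2032.
September 2, 2032 falls on a Thursday, which is a business day, so no adjustment is needed.
So the filing is due September 2, 2032.

September 2, 2032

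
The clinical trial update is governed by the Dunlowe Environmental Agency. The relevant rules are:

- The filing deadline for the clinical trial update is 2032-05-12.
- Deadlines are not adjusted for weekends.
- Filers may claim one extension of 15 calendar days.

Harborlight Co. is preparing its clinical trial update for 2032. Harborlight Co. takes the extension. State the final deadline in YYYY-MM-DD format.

The stated deadline is 2032-05-12.
2032-05-12 falls on a Wednesday. The rules make no weekend/holiday allowance, so it remains 2032-05-12.
Add the 15 calendar-day extension to 2032-05-12: 2032-05-27.
2032-05-27 falls on a Thursday. The rules make no weekend/holiday allowance, so it remains 2032-05-27.
Deadline: 2032-05-27.

2032-05-27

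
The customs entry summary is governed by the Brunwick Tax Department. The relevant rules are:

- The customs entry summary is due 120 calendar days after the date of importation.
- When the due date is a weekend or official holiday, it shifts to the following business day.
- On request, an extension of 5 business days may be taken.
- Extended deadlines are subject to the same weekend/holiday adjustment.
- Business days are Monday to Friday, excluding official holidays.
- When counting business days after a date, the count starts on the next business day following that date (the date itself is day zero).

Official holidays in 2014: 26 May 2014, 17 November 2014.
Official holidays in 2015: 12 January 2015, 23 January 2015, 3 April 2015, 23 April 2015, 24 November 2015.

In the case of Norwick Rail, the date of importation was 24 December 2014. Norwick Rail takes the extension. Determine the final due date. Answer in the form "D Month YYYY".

1 May 2015

Trigger date 24 December 2014 + 120 calendar days = 23 April 2015.
Because 23 April 2015 is a listed holiday, the deadline becomes 24 April 2015 (Friday).
Applying the 5-business-day extension: 5 business days after 24 April 2015 is 1 May 2015.
Since 1 May 2015 is a Friday and not a holiday, the date is unchanged.
Final deadline: 1 May 2015.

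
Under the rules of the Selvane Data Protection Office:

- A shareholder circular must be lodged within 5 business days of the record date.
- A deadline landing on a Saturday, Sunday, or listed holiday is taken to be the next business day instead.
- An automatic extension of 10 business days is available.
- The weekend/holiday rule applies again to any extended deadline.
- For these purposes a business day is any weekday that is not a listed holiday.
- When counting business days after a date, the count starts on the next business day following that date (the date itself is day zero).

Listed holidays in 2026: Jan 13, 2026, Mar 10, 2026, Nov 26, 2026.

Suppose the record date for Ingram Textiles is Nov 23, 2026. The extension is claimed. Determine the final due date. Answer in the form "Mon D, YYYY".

Starting the day after Nov 23, 2026 and counting 5 business days lands on Dec 1, 2026.
Since Dec 1, 2026 is a Tuesday and not a holiday, the date is unchanged.
Applying the 10-business-day extension: 10 business days after Dec 1, 2026 is Dec 15, 2026.
Dec 15, 2026 (Tuesday) is already a business day.
So the filing is due Dec 15, 2026.

Dec 15, 2026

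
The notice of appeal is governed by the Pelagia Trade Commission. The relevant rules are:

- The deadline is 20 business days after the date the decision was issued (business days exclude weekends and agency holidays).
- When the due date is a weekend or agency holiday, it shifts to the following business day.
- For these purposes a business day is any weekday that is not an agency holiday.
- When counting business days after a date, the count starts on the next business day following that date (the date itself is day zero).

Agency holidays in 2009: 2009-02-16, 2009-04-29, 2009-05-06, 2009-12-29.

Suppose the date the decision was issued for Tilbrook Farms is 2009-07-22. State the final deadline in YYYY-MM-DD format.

Starting the day after 2009-07-22 and counting 20 business days lands on 2009-08-19.
2009-08-19 (Wednesday) is already a business day.
Deadline: 2009-08-19.

2009-08-19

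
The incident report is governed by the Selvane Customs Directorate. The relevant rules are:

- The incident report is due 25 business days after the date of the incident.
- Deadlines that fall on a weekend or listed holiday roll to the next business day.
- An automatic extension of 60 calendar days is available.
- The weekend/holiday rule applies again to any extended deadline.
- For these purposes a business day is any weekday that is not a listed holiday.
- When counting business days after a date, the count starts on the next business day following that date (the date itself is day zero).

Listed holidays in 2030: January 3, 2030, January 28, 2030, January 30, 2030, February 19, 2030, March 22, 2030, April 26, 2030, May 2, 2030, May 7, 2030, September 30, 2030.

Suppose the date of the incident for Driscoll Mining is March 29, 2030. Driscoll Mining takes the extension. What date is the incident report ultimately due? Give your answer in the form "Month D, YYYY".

Starting the day after March 29, 2030 and counting 25 business days lands on May 8, 2030.
Since May 8, 2030 is a Wednesday and not a holiday, the date is unchanged.
The 60-calendar-day extension moves the deadline from May 8, 2030 to July 7, 2030.
Because July 7, 2030 is a Sunday, the deadline becomes July 8, 2030 (Monday).
Final deadline: July 8, 2030.

July 8, 2030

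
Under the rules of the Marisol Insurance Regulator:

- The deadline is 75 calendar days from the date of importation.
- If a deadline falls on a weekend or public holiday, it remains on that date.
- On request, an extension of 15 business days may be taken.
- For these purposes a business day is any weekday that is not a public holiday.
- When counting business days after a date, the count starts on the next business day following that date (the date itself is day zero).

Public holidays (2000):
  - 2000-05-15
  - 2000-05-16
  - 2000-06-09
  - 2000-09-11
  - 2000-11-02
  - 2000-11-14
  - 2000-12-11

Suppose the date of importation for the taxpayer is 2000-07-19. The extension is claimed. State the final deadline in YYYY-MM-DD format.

75 calendar days after 2000-07-19 is 2000-10-02.
No adjustment is made for weekends or holidays, so 2000-10-02 stands.
Applying the 15-business-day extension: 15 business days after 2000-10-02 is 2000-10-23.
No adjustment is made for weekends or holidays, so 2000-10-23 stands.
So the filing is due 2000-10-23.

2000-10-23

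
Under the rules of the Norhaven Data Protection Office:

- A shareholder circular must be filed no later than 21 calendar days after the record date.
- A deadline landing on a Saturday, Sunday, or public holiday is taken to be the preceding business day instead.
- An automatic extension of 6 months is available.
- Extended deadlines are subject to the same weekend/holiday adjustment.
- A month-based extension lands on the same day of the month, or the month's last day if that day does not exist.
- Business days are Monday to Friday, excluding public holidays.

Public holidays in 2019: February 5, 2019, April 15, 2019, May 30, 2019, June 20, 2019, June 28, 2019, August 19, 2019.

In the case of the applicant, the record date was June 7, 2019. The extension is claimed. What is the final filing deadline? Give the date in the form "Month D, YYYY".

December 27, 2019

Adding 21 calendar days to June 7, 2019 gives June 28, 2019.
June 28, 2019 is a listed holiday; the preceding business day is June 27, 2019 (Thursday).
Add 6 months to June 27, 2019: December 27, 2019.
December 27, 2019 (Friday) is already a business day.
Deadline: December 27, 2019.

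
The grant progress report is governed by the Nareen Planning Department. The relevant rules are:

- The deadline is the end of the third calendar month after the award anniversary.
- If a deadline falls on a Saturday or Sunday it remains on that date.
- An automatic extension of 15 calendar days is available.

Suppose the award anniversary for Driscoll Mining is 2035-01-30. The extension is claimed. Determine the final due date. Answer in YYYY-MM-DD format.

3 months after 2035-01-30 falls in April 2035; the last day of that month is 2035-04-30.
No adjustment is made for weekends or holidays, so 2035-04-30 stands.
Add the 15 calendar-day extension to 2035-04-30: 2035-05-15.
2035-05-15 is a Tuesday; no weekend or holiday adjustment applies.
The final due date is 2035-05-15.

2035-05-15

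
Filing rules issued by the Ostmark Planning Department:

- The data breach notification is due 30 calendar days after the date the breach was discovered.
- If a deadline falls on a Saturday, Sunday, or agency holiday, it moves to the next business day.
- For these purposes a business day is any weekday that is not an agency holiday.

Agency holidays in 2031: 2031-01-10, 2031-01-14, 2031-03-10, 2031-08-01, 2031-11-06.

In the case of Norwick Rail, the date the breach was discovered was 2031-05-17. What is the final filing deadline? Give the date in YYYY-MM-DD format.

2031-06-16

Trigger date 2031-05-17 + 30 calendar days = 2031-06-16.
2031-06-16 is a Monday and not a listed holiday, so it stands.
The final due date is 2031-06-16.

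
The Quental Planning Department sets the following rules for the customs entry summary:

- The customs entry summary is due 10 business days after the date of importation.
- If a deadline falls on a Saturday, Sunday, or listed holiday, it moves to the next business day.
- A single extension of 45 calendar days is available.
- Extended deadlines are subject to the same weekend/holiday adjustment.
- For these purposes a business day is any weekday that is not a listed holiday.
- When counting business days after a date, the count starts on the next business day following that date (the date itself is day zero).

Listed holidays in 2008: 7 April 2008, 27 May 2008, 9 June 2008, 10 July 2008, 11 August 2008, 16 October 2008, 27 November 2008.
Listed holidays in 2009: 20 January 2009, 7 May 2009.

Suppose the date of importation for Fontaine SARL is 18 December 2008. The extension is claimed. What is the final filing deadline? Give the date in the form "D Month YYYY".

16 February 2009

Starting the day after 18 December 2008 and counting 10 business days lands on 1 January 2009.
1 January 2009 is a Thursday and not a listed holiday, so it stands.
With the 45-day extension, 1 January 2009 becomes 15 February 2009.
Because 15 February 2009 is a Sunday, the deadline becomes 16 February 2009 (Monday).
Final deadline: 16 February 2009.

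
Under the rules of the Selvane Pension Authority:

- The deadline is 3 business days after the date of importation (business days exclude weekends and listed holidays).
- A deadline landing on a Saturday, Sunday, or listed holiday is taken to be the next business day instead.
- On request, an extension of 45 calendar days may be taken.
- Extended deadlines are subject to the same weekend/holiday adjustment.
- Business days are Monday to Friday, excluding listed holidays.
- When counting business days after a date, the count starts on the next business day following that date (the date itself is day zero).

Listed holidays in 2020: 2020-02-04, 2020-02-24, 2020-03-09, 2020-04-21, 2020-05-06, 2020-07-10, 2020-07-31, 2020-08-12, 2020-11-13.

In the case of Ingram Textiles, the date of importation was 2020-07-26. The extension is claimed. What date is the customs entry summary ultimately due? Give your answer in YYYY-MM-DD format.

2020-09-14

Starting the day after 2020-07-26 and counting 3 business days lands on 2020-07-29.
2020-07-29 (Wednesday) is already a business day.
With the 45-day extension, 2020-07-29 becomes 2020-09-12.
2020-09-12 is a Saturday, so it moves to the next business day, 2020-09-14 (Monday).
So the filing is due 2020-09-14.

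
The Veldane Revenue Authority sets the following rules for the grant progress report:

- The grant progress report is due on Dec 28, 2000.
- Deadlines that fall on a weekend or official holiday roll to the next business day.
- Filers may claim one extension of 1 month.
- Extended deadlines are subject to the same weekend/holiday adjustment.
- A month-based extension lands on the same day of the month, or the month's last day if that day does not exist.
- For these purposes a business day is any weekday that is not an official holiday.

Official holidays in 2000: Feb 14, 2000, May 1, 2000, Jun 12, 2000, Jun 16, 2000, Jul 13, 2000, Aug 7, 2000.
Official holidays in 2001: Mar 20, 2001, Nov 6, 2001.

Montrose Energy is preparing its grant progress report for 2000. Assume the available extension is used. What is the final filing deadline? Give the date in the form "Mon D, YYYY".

The statutory due date is Dec 28, 2000.
Dec 28, 2000 is a Thursday and not a listed holiday, so it stands.
Applying the 1 month extension: 1 month after Dec 28, 2000 is Jan 28, 2001.
Jan 28, 2001 falls on a Sunday. Rolling to the next business day gives Jan 29, 2001, a Monday.
The final due date is Jan 29, 2001.

Jan 29, 2001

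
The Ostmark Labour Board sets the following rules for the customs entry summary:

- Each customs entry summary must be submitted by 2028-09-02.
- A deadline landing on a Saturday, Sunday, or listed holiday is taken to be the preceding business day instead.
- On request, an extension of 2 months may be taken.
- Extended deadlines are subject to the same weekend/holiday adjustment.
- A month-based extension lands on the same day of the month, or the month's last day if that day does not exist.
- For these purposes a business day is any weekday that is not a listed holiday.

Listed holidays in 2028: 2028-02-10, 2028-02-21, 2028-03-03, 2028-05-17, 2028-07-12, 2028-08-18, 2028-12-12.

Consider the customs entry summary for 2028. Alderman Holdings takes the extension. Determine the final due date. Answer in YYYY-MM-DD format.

The statutory due date is 2028-09-02.
2028-09-02 falls on a Saturday. Rolling to the preceding business day gives 2028-09-01, a Friday.
Add 2 months to 2028-09-01: 2028-11-01.
Since 2028-11-01 is a Wednesday and not a holiday, the date is unchanged.
Final deadline: 2028-11-01.

2028-11-01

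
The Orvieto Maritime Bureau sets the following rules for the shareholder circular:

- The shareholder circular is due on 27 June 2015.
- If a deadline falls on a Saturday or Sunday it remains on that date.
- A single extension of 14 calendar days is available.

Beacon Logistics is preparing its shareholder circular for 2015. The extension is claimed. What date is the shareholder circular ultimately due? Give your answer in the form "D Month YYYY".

11 July 2015

Start from the fixed due date, 27 June 2015.
No adjustment is made for weekends or holidays, so 27 June 2015 stands.
Applying the 14-calendar-day extension: 27 June 2015 + 14 days = 11 July 2015.
11 July 2015 falls on a Saturday. The rules make no weekend/holiday allowance, so it remains 11 July 2015.
The final due date is 11 July 2015.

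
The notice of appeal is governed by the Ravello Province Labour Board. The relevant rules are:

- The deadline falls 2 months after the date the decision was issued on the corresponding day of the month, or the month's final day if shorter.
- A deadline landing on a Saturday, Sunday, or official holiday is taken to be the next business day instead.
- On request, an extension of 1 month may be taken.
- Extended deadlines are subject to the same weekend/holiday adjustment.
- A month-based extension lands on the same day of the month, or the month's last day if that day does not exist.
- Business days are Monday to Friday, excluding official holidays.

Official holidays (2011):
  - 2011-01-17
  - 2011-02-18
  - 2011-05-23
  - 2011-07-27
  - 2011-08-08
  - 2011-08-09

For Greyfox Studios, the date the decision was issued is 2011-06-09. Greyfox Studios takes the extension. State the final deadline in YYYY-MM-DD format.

2 months from 2011-06-09 is 2011-08-09.
Because 2011-08-09 is a listed holiday, the deadline becomes 2011-08-10 (Wednesday).
Applying the 1 month extension: 1 month after 2011-08-10 is 2011-09-10.
2011-09-10 is a Saturday, so it moves to the next business day, 2011-09-12 (Monday).
The final due date is 2011-09-12.

2011-09-12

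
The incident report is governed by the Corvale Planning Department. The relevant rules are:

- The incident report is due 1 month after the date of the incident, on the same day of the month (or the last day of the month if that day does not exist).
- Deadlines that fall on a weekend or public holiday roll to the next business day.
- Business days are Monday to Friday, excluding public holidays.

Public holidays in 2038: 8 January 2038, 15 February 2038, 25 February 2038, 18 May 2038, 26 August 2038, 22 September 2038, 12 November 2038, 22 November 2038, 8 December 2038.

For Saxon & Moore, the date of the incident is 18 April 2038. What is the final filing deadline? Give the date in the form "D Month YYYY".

Moving 1 month forward from 18 April 2038 on the corresponding day gives 18 May 2038.
18 May 2038 falls on a listed holiday. Rolling to the next business day gives 19 May 2038, a Wednesday.
So the filing is due 19 May 2038.

19 May 2038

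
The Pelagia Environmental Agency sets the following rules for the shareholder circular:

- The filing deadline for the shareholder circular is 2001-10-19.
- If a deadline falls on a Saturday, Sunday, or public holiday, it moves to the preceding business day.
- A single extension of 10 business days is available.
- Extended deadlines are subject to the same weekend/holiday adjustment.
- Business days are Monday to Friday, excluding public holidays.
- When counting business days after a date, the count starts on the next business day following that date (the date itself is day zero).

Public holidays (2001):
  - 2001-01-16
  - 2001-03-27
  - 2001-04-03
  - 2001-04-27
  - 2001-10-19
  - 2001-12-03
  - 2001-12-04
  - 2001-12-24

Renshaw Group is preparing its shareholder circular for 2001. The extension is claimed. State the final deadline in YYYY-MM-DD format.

2001-11-02

The statutory due date is 2001-10-19.
2001-10-19 is a listed holiday, so it moves to the preceding business day, 2001-10-18 (Thursday).
Counting 10 further business days from 2001-10-18 reaches 2001-11-02.
2001-11-02 is a Friday and not a listed holiday, so it stands.
So the filing is due 2001-11-02.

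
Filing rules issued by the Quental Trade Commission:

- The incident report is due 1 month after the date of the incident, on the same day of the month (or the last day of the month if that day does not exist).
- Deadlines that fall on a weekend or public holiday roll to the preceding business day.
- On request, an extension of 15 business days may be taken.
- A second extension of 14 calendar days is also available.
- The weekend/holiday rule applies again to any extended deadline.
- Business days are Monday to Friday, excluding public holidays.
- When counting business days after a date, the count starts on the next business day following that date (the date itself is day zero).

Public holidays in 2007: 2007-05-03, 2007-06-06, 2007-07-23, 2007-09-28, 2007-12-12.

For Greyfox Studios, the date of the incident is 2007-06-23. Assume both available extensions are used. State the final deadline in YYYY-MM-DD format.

2007-08-27

1 month from 2007-06-23 is 2007-07-23.
2007-07-23 is a listed holiday, so it moves to the preceding business day, 2007-07-20 (Friday).
Applying the 15-business-day extension: 15 business days after 2007-07-20 is 2007-08-13.
2007-08-13 is a Monday and not a listed holiday, so it stands.
Applying the 14-calendar-day extension: 2007-08-13 + 14 days = 2007-08-27.
2007-08-27 (Monday) is already a business day.
Deadline: 2007-08-27.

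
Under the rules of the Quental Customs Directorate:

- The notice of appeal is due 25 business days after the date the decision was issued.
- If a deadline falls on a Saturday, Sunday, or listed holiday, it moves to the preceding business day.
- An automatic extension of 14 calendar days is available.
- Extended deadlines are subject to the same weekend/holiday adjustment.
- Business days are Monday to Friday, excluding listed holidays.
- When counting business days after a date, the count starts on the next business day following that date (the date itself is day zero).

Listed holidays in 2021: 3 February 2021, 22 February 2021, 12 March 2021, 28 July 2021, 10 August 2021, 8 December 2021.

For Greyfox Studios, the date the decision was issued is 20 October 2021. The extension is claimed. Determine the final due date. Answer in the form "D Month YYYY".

7 December 2021

Counting 25 business days after 20 October 2021 (skipping weekends and listed holidays) reaches 24 November 2021.
24 November 2021 falls on a Wednesday, which is a business day, so no adjustment is needed.
Applying the 14-calendar-day extension: 24 November 2021 + 14 days = 8 December 2021.
8 December 2021 is a listed holiday; the preceding business day is 7 December 2021 (Tuesday).
Final deadline: 7 December 2021.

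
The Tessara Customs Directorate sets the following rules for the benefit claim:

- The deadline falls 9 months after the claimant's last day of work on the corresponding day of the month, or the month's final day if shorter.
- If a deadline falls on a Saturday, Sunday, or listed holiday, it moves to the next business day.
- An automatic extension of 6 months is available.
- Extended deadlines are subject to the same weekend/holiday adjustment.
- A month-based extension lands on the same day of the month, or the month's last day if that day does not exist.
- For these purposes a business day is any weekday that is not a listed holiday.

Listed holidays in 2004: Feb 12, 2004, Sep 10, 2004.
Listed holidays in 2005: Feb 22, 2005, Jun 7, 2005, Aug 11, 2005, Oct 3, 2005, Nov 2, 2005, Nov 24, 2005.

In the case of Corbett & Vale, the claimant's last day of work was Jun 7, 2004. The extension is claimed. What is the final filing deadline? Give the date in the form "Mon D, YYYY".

Sep 7, 2005

9 months from Jun 7, 2004 is Mar 7, 2005.
Mar 7, 2005 falls on a Monday, which is a business day, so no adjustment is needed.
Applying the 6 months extension: 6 months after Mar 7, 2005 is Sep 7, 2005.
Sep 7, 2005 is a Wednesday and not a listed holiday, so it stands.
Final deadline: Sep 7, 2005.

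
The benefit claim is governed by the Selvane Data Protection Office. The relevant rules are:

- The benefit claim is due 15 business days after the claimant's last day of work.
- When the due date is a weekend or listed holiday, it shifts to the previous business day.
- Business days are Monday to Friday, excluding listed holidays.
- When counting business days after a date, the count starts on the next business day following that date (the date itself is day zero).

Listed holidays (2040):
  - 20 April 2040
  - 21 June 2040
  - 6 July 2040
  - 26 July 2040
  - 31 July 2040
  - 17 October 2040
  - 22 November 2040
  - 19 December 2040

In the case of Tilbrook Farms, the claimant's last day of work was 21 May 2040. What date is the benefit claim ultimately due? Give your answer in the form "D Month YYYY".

15 business days after 21 May 2040, excluding weekends and holidays, is 11 June 2040.
11 June 2040 (Monday) is already a business day.
Deadline: 11 June 2040.

11 June 2040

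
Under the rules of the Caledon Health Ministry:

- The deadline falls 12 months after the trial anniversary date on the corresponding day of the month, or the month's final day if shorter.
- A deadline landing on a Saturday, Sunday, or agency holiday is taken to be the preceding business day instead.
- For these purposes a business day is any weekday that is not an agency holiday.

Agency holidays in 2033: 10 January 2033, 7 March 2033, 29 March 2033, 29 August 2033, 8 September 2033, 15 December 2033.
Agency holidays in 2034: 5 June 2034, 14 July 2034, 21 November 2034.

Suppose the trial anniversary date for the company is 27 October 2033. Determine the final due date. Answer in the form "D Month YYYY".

Moving 12 months forward from 27 October 2033 on the corresponding day gives 27 October 2034.
27 October 2034 is a Friday and not a listed holiday, so it stands.
The final due date is 27 October 2034.

27 October 2034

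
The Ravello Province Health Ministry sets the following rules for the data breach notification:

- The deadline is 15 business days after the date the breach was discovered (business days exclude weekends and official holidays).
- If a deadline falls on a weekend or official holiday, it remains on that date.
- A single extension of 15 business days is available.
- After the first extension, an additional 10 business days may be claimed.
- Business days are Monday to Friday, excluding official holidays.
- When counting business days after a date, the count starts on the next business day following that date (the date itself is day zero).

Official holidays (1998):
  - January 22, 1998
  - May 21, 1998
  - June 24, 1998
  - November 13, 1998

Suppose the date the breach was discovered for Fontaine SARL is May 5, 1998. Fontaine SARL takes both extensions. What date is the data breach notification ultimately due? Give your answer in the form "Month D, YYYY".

Starting the day after May 5, 1998 and counting 15 business days lands on May 27, 1998.
No adjustment is made for weekends or holidays, so May 27, 1998 stands.
The 15-business-day extension runs from May 27, 1998 to June 17, 1998.
June 17, 1998 is a Wednesday; no weekend or holiday adjustment applies.
Counting 10 further business days from June 17, 1998 reaches July 2, 1998.
July 2, 1998 falls on a Thursday. The rules make no weekend/holiday allowance, so it remains July 2, 1998.
So the filing is due July 2, 1998.

July 2, 1998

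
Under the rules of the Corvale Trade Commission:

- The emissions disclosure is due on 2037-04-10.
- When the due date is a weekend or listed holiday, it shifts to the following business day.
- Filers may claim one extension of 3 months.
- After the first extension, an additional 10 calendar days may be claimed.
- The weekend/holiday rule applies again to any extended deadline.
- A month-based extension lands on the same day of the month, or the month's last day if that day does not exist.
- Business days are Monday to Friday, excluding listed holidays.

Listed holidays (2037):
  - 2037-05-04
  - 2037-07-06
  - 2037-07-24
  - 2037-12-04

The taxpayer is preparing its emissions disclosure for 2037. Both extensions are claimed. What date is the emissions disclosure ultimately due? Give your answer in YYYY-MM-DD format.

The stated deadline is 2037-04-10.
2037-04-10 is a Friday and not a listed holiday, so it stands.
The 3 months extension carries 2037-04-10 to 2037-07-10.
2037-07-10 is a Friday and not a listed holiday, so it stands.
Applying the 10-calendar-day extension: 2037-07-10 + 10 days = 2037-07-20.
2037-07-20 falls on a Monday, which is a business day, so no adjustment is needed.
Final deadline: 2037-07-20.

2037-07-20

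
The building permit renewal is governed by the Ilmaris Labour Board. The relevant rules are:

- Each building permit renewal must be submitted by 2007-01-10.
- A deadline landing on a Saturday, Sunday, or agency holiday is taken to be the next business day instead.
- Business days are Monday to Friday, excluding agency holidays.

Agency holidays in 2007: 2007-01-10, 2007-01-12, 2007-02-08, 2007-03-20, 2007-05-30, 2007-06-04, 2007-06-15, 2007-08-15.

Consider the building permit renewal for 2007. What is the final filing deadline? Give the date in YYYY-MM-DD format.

2007-01-11

The stated deadline is 2007-01-10.
2007-01-10 is a listed holiday, so it moves to the next business day, 2007-01-11 (Thursday).
The final due date is 2007-01-11.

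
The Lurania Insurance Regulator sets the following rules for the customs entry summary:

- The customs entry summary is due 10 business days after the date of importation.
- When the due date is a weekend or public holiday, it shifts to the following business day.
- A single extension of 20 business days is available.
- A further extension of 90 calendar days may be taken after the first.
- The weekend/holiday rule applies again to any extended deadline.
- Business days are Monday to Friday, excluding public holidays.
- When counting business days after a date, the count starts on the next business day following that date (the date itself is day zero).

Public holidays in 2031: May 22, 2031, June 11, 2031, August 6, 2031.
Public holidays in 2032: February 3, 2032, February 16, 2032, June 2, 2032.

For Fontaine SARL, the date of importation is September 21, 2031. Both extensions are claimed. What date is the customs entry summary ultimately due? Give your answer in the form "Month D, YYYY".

January 29, 2032

Counting 10 business days after September 21, 2031 (skipping weekends and listed holidays) reaches October 3, 2031.
October 3, 2031 falls on a Friday, which is a business day, so no adjustment is needed.
The 20-business-day extension runs from October 3, 2031 to October 31, 2031.
October 31, 2031 is a Friday and not a listed holiday, so it stands.
Add the 90 calendar-day extension to October 31, 2031: January 29, 2032.
January 29, 2032 is a Thursday and not a listed holiday, so it stands.
So the filing is due January 29, 2032.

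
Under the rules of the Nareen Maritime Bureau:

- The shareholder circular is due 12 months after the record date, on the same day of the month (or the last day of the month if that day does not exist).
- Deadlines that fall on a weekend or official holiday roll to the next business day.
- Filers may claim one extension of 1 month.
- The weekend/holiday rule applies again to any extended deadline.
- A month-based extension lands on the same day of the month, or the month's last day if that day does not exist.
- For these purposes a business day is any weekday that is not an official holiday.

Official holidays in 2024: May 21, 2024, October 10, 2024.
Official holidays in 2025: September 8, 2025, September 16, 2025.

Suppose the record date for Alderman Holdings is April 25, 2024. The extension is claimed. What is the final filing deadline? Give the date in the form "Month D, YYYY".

Moving 12 months forward from April 25, 2024 on the corresponding day gives April 25, 2025.
April 25, 2025 falls on a Friday, which is a business day, so no adjustment is needed.
Add 1 month to April 25, 2025: May 25, 2025.
May 25, 2025 is a Sunday; the next business day is May 26, 2025 (Monday).
The final due date is May 26, 2025.

May 26, 2025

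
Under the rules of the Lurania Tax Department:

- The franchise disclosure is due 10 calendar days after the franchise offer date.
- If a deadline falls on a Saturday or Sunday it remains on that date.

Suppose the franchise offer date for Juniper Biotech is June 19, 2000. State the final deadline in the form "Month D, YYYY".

10 calendar days after June 19, 2000 is June 29, 2000.
June 29, 2000 falls on a Thursday. The rules make no weekend/holiday allowance, so it remains June 29, 2000.
So the filing is due June 29, 2000.

June 29, 2000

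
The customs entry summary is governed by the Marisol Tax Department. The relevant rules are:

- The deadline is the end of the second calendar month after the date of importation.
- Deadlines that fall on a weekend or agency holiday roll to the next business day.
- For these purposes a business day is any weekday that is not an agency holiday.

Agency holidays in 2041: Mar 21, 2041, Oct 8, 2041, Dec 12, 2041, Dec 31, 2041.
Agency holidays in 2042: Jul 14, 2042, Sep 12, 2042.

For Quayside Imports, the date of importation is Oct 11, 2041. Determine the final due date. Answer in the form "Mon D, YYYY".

Jan 1, 2042

2 months after Oct 11, 2041 is December 2041; that month ends on Dec 31, 2041.
Dec 31, 2041 is a listed holiday; the next business day is Jan 1, 2042 (Wednesday).
Final deadline: Jan 1, 2042.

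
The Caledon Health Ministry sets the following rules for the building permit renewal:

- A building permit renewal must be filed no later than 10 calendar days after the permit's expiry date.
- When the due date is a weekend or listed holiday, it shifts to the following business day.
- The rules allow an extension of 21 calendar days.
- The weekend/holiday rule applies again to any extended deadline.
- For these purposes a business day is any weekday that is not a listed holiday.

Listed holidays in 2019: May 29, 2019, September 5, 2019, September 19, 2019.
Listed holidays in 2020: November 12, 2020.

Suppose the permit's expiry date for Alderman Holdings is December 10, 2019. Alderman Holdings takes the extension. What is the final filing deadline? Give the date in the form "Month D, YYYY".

10 calendar days after December 10, 2019 is December 20, 2019.
December 20, 2019 is a Friday and not a listed holiday, so it stands.
Add the 21 calendar-day extension to December 20, 2019: January 10, 2020.
Since January 10, 2020 is a Friday and not a holiday, the date is unchanged.
Deadline: January 10, 2020.

January 10, 2020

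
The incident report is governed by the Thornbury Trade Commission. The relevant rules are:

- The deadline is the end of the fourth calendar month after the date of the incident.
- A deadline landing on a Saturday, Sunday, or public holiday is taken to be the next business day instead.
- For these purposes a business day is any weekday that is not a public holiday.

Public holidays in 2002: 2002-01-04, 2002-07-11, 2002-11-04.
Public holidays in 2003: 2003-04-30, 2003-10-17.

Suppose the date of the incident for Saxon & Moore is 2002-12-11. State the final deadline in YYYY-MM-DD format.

2003-05-01

The fourth month after 2002-12-11 is April 2003, whose last day is 2003-04-30.
2003-04-30 is a listed holiday; the next business day is 2003-05-01 (Thursday).
The final due date is 2003-05-01.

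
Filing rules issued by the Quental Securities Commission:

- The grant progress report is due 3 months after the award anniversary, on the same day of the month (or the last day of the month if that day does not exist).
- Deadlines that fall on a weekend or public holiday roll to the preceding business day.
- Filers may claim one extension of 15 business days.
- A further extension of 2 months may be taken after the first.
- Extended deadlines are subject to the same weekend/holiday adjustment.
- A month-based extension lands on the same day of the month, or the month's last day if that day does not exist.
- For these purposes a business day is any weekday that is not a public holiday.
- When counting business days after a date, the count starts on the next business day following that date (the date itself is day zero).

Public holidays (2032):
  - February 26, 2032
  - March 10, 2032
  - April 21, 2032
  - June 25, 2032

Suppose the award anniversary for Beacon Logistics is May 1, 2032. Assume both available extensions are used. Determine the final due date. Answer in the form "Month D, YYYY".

October 20, 2032

3 months after May 1, 2032, on the same day of the month, is August 1, 2032.
Because August 1, 2032 is a Sunday, the deadline becomes July 30, 2032 (Friday).
The 15-business-day extension runs from July 30, 2032 to August 20, 2032.
August 20, 2032 falls on a Friday, which is a business day, so no adjustment is needed.
Applying the 2 months extension: 2 months after August 20, 2032 is October 20, 2032.
October 20, 2032 is a Wednesday and not a listed holiday, so it stands.
So the filing is due October 20, 2032.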